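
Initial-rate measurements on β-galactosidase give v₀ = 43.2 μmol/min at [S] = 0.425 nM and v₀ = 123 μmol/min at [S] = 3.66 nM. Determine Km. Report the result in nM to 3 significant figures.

In reciprocal form, 1/v = (Km/Vmax)·(1/[S]) + 1/Vmax. The two points give (1/[S], 1/v) = (2.353, 0.02315) and (0.2732, 0.008130).
Slope = (0.02315 − 0.008130)/(2.353 − 0.2732) = 0.007221; intercept = 0.02315 − 0.007221×2.353 = 0.006157.
Vmax = 1/intercept = 162 μmol/min; Km = slope × Vmax = 0.007221 × 162 = 1.17 nM.

1.17 nM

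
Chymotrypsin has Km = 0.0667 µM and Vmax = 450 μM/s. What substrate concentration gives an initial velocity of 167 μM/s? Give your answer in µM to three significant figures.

Rearranging v = Vmax[S]/(Km+[S]) gives [S] = Km·v/(Vmax − v).
[S] = 0.0667 × 167 / (450 − 167) = 11.14/283.0 = 0.0394 µM.

0.0394 µM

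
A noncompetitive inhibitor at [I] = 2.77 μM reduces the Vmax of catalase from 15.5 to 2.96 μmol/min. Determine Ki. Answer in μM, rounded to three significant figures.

Noncompetitive: Vmax,app = Vmax/α with α = 1 + [I]/Ki.
α = Vmax/Vmax,app = 15.5/2.96 = 5.236.
Since α = 1 + [I]/Ki, [I]/Ki = 5.236 − 1 = 4.236 and Ki = 2.77/4.236 = 0.654 μM.

0.654 μM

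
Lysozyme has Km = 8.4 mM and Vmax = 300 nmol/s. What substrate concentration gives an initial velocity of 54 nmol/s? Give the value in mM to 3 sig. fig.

1.84 mM

Rearranging v = Vmax[S]/(Km+[S]) gives [S] = Km·v/(Vmax − v).
[S] = 8.4 × 54 / (300 − 54) = 453.6/246.0 = 1.84 mM.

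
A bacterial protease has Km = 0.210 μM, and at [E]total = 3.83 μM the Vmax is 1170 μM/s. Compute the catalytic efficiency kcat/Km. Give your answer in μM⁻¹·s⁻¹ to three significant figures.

kcat = Vmax/[E]total = 1170/3.83 = 305 s⁻¹.
kcat/Km = 305/0.210 = 1450 μM⁻¹·s⁻¹.

1450 μM⁻¹·s⁻¹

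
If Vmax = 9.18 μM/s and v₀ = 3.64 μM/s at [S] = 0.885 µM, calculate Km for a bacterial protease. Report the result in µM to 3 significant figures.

1.35 µM

From v = Vmax[S]/(Km+[S]), Km = [S](Vmax − v)/v.
Km = 0.885 × (9.18 − 3.64) / 3.64 = 4.903/3.64 = 1.35 µM.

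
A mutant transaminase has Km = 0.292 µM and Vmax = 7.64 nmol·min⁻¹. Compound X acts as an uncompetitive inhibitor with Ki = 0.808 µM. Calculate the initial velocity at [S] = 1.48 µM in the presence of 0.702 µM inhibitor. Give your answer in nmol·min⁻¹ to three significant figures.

With α = 1 + [I]/Ki = 1 + 0.702/0.808 = 1.869, the uncompetitive rate law is v = (Vmax/α)·[S] / (Km/α + [S]).
v = (7.64/1.869)×1.48 / (0.292/1.869 + 1.48) = 6.050/1.636 = 3.70 nmol·min⁻¹.

3.70 nmol·min⁻¹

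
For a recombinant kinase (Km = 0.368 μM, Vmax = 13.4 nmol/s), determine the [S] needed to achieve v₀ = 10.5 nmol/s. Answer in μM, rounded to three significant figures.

The required fractional saturation is v/Vmax = 10.5/13.4 = 0.7836.
Then [S]/(Km+[S]) = 0.7836 ⇒ [S] = 0.368 × 0.7836/(1 − 0.7836) = 1.33 μM.

1.33 μM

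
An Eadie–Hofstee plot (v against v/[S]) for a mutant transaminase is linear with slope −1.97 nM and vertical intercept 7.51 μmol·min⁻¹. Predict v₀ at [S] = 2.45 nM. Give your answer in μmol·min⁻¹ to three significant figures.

In the Eadie–Hofstee form v = Vmax − Km·(v/[S]), the slope is −Km and the intercept is Vmax, so Km = 1.97 nM and Vmax = 7.51 μmol·min⁻¹.
v = 7.51 × 2.45/(1.97 + 2.45) = 4.16 μmol·min⁻¹.

4.16 μmol·min⁻¹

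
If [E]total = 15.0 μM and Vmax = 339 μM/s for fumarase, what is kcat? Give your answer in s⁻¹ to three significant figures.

kcat = Vmax/[E]total = 339 μM/s / 15.0 μM = 22.6 s⁻¹.

22.6 s⁻¹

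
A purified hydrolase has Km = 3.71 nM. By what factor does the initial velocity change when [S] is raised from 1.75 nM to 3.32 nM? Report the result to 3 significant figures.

1.47

The fractional saturations are [S]/(Km+[S]) = 1.75/5.460 = 0.3205 and 3.32/7.030 = 0.4723.
v₂/v₁ is just their ratio: 0.4723/0.3205 = 1.47.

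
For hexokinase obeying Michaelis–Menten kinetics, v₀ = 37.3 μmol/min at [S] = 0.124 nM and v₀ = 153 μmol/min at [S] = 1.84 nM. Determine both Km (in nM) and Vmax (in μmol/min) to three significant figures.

Km = 0.532 nM; Vmax = 197 μmol/min

In reciprocal form, 1/v = (Km/Vmax)·(1/[S]) + 1/Vmax. The two points give (1/[S], 1/v) = (8.065, 0.02681) and (0.5435, 0.006536).
Slope = (0.02681 − 0.006536)/(8.065 − 0.5435) = 0.002696; intercept = 0.02681 − 0.002696×8.065 = 0.005071.
Vmax = 1/intercept = 197 μmol/min; Km = slope × Vmax = 0.002696 × 197 = 0.532 nM.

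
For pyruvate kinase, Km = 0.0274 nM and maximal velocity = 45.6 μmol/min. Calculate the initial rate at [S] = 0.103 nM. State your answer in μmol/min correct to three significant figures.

36.0 μmol/min

[S]/(Km+[S]) = 0.103/0.1304 = 0.7899, the fractional saturation.
v = 0.7899 × Vmax = 0.7899 × 45.6 = 36.0 μmol/min.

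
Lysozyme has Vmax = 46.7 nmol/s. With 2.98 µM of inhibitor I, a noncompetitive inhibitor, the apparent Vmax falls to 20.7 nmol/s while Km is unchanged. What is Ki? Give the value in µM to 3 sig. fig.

2.37 µM

Noncompetitive: Vmax,app = Vmax/α with α = 1 + [I]/Ki.
α = Vmax/Vmax,app = 46.7/20.7 = 2.256.
Since α = 1 + [I]/Ki, [I]/Ki = 2.256 − 1 = 1.256 and Ki = 2.98/1.256 = 2.37 µM.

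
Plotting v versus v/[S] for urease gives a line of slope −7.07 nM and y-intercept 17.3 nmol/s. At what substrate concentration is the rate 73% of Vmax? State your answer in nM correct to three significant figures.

The Eadie–Hofstee slope gives Km = 7.07 nM (slope = −Km).
v/Vmax = [S]/(Km+[S]) = 0.73 ⇒ [S] = Km·0.73/(1−0.73) = 7.07 × 2.704 = 19.1 nM.

19.1 nM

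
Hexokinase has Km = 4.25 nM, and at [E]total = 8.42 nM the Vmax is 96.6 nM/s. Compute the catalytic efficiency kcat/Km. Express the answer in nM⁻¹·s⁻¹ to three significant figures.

kcat = Vmax/[E]total = 96.6/8.42 = 11.5 s⁻¹.
kcat/Km = 11.5/4.25 = 2.70 nM⁻¹·s⁻¹.

2.70 nM⁻¹·s⁻¹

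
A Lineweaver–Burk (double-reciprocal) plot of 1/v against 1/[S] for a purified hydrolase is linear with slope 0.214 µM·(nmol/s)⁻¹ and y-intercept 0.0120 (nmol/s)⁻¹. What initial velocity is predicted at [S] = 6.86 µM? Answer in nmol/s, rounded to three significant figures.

23.2 nmol/s

The y-intercept is 1/Vmax, so Vmax = 1/0.0120 = 83.3 nmol/s.
The slope is Km/Vmax, so Km = 0.214 × 83.3 = 17.8 µM.
Then v = 83.3 × 6.86/(17.8 + 6.86) = 23.2 nmol/s.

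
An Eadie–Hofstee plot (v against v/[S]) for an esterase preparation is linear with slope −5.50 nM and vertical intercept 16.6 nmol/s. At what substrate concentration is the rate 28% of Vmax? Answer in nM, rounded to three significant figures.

2.14 nM

The Eadie–Hofstee slope gives Km = 5.50 nM (slope = −Km).
v/Vmax = [S]/(Km+[S]) = 0.28 ⇒ [S] = Km·0.28/(1−0.28) = 5.50 × 0.3889 = 2.14 nM.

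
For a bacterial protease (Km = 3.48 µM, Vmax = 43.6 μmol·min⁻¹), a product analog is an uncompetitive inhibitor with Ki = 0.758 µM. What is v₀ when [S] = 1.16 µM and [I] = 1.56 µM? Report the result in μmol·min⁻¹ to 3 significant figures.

With α = 1 + [I]/Ki = 1 + 1.56/0.758 = 3.058, the uncompetitive rate law is v = (Vmax/α)·[S] / (Km/α + [S]).
v = (43.6/3.058)×1.16 / (3.48/3.058 + 1.16) = 16.54/2.298 = 7.20 μmol·min⁻¹.

7.20 μmol·min⁻¹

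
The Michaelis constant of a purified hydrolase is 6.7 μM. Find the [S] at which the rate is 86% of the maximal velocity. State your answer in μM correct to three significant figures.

v/Vmax = [S]/(Km+[S]) = 0.86, so [S] = Km·0.86/(1 − 0.86) = 6.7 × 6.143.
[S] = 41.2 μM.

41.2 μM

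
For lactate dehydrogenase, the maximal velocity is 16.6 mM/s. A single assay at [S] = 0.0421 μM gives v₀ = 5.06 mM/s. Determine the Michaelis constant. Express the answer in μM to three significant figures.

0.0960 μM

v/Vmax = 5.06/16.6 = 0.3048 = [S]/(Km+[S]).
So Km + [S] = [S]/0.3048 = 0.1381 μM, giving Km = 0.1381 − 0.0421 = 0.0960 μM.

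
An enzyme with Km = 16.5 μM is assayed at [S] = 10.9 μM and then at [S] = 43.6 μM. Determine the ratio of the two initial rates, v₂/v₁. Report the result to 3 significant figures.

1.82

Since Vmax cancels, v₂/v₁ = [S]₂(Km+[S]₁) / [S]₁(Km+[S]₂).
= 43.6×(16.5+10.9) / (10.9×(16.5+43.6)) = 1195/655.1 = 1.82.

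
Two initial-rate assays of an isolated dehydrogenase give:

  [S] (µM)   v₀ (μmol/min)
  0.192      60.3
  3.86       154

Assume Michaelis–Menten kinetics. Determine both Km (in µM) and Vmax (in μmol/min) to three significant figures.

From v = Vmax[S]/(Km+[S]), each point gives Vmax = v(Km+[S])/[S].
Equating: 60.3(Km+0.192)/0.192 = 154(Km+3.86)/3.86.
314.1·Km + 60.3 = 39.90·Km + 154, so (314.1 − 39.90)·Km = 154 − 60.3.
Km = 93.70/274.2 = 0.342 µM; then Vmax = 60.3(0.342+0.192)/0.192 = 168 μmol/min.

Km = 0.342 µM; Vmax = 168 μmol/min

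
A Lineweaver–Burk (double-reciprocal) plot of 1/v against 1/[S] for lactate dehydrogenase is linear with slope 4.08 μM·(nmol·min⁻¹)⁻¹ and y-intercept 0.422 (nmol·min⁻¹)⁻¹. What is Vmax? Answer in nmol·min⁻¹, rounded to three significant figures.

The y-intercept of a Lineweaver–Burk plot equals 1/Vmax, so Vmax = 1/0.422 = 2.37 nmol·min⁻¹.

2.37 nmol·min⁻¹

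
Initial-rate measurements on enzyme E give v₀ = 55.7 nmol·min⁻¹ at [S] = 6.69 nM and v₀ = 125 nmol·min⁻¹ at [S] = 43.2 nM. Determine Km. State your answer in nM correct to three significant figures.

In reciprocal form, 1/v = (Km/Vmax)·(1/[S]) + 1/Vmax. The two points give (1/[S], 1/v) = (0.1495, 0.01795) and (0.02315, 0.008000).
Slope = (0.01795 − 0.008000)/(0.1495 − 0.02315) = 0.07879; intercept = 0.01795 − 0.07879×0.1495 = 0.006176.
Vmax = 1/intercept = 162 nmol·min⁻¹; Km = slope × Vmax = 0.07879 × 162 = 12.8 nM.

12.8 nM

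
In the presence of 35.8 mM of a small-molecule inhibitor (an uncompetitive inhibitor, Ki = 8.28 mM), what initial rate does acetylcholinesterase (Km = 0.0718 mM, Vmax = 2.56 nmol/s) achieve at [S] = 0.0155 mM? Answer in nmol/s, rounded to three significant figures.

0.257 nmol/s

α = 1 + [I]/Ki = 1 + 35.8/8.28 = 5.324.
For an uncompetitive inhibitor, both parameters are divided by α, giving Vmax/α and Km/α: Km,app = 0.0135 mM, Vmax,app = 0.481 nmol/s.
v = Vmax,app·[S]/(Km,app + [S]) = 0.481 × 0.0155/(0.0135 + 0.0155) = 0.257 nmol/s.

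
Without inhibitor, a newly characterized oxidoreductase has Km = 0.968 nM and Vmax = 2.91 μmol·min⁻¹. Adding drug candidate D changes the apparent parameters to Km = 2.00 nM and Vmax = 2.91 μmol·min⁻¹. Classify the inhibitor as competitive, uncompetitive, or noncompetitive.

Km increases (0.968 → 2.00 nM) while Vmax is unchanged — the hallmark of competitive inhibition.

competitive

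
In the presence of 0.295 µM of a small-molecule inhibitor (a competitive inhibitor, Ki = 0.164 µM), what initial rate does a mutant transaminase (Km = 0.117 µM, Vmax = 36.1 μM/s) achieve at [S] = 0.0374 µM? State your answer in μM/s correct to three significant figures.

α = 1 + [I]/Ki = 1 + 0.295/0.164 = 2.799.
For a competitive inhibitor, Vmax is unchanged and the apparent Km becomes α·Km: Km,app = 0.327 µM, Vmax,app = 36.1 μM/s.
v = Vmax,app·[S]/(Km,app + [S]) = 36.1 × 0.0374/(0.327 + 0.0374) = 3.70 μM/s.

3.70 μM/s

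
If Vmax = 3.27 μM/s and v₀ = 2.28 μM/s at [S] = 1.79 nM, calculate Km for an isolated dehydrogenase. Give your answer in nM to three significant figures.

v/Vmax = 2.28/3.27 = 0.6972 = [S]/(Km+[S]).
So Km + [S] = [S]/0.6972 = 2.567 nM, giving Km = 2.567 − 1.79 = 0.777 nM.

0.777 nM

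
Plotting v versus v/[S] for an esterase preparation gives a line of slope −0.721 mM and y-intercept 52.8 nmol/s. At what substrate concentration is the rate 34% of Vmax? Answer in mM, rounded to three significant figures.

The Eadie–Hofstee slope gives Km = 0.721 mM (slope = −Km).
v/Vmax = [S]/(Km+[S]) = 0.34 ⇒ [S] = Km·0.34/(1−0.34) = 0.721 × 0.5152 = 0.371 mM.

0.371 mM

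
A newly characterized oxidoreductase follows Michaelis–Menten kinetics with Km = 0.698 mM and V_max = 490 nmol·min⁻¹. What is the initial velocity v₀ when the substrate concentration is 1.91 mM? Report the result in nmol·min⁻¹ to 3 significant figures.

359 nmol·min⁻¹

v = Vmax·[S]/(Km + [S]) = 490 × 1.91 / (0.698 + 1.91)
  = 935.9 / 2.608 = 359 nmol·min⁻¹.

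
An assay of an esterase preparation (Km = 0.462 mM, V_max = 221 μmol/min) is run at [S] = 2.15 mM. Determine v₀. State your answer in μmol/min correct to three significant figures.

v = Vmax·[S]/(Km + [S]) = 221 × 2.15 / (0.462 + 2.15)
  = 475.2 / 2.612 = 182 μmol/min.

182 μmol/min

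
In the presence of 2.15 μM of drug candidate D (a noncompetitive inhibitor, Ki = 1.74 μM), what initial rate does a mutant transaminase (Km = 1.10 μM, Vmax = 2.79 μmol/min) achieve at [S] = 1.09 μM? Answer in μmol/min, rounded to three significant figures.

0.621 μmol/min

With α = 1 + [I]/Ki = 1 + 2.15/1.74 = 2.236, the noncompetitive rate law is v = (Vmax/α)·[S] / (Km + [S]).
v = (2.79/2.236)×1.09 / (1.10 + 1.09) = 1.360/2.190 = 0.621 μmol/min.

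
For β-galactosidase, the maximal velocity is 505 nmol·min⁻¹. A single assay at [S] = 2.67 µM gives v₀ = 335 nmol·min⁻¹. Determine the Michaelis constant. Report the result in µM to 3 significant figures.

v/Vmax = 335/505 = 0.6634 = [S]/(Km+[S]).
So Km + [S] = [S]/0.6634 = 4.025 µM, giving Km = 4.025 − 2.67 = 1.35 µM.

1.35 µM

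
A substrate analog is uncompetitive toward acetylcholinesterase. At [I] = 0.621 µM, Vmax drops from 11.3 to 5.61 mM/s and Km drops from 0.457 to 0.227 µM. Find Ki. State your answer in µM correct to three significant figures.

0.612 µM

Uncompetitive: Vmax,app = Vmax/α (and Km,app = Km/α) with α = 1 + [I]/Ki.
α = Vmax/Vmax,app = 11.3/5.61 = 2.014.
Since α = 1 + [I]/Ki, [I]/Ki = 2.014 − 1 = 1.014 and Ki = 0.621/1.014 = 0.612 µM.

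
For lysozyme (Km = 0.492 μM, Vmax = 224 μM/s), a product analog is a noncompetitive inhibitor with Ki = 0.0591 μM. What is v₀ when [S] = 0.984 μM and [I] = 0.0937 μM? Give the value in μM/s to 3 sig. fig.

57.8 μM/s

α = 1 + [I]/Ki = 1 + 0.0937/0.0591 = 2.585.
For a noncompetitive inhibitor, Vmax is reduced to Vmax/α while Km is unchanged: Km,app = 0.492 μM, Vmax,app = 86.6 μM/s.
v = Vmax,app·[S]/(Km,app + [S]) = 86.6 × 0.984/(0.492 + 0.984) = 57.8 μM/s.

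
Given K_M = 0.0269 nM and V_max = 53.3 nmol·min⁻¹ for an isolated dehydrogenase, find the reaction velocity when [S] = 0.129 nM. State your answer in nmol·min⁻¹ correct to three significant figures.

[S]/(Km+[S]) = 0.129/0.1559 = 0.8275, the fractional saturation.
v = 0.8275 × Vmax = 0.8275 × 53.3 = 44.1 nmol·min⁻¹.

44.1 nmol·min⁻¹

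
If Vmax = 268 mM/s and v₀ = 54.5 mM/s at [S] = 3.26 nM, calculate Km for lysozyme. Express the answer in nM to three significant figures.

12.8 nM

v/Vmax = 54.5/268 = 0.2034 = [S]/(Km+[S]).
So Km + [S] = [S]/0.2034 = 16.03 nM, giving Km = 16.03 − 3.26 = 12.8 nM.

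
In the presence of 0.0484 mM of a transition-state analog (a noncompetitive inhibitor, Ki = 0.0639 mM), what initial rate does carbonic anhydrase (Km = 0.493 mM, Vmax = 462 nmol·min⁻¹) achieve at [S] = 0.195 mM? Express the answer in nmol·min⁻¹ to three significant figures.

74.5 nmol·min⁻¹

α = 1 + [I]/Ki = 1 + 0.0484/0.0639 = 1.757.
For a noncompetitive inhibitor, Vmax is reduced to Vmax/α while Km is unchanged: Km,app = 0.493 mM, Vmax,app = 263 nmol·min⁻¹.
v = Vmax,app·[S]/(Km,app + [S]) = 263 × 0.195/(0.493 + 0.195) = 74.5 nmol·min⁻¹.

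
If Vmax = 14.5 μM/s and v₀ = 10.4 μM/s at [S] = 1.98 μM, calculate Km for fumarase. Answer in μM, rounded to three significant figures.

From v = Vmax[S]/(Km+[S]), Km = [S](Vmax − v)/v.
Km = 1.98 × (14.5 − 10.4) / 10.4 = 8.118/10.4 = 0.781 μM.

0.781 μM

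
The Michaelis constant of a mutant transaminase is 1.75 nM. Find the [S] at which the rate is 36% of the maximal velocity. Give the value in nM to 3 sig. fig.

0.984 nM

v/Vmax = [S]/(Km+[S]) = 0.36, so [S] = Km·0.36/(1 − 0.36) = 1.75 × 0.5625.
[S] = 0.984 nM.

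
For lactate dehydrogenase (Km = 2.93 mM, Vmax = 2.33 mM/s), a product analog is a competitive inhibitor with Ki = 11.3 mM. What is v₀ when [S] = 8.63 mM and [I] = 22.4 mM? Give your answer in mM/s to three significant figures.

1.16 mM/s

α = 1 + [I]/Ki = 1 + 22.4/11.3 = 2.982.
For a competitive inhibitor, Vmax is unchanged and the apparent Km becomes α·Km: Km,app = 8.74 mM, Vmax,app = 2.33 mM/s.
v = Vmax,app·[S]/(Km,app + [S]) = 2.33 × 8.63/(8.74 + 8.63) = 1.16 mM/s.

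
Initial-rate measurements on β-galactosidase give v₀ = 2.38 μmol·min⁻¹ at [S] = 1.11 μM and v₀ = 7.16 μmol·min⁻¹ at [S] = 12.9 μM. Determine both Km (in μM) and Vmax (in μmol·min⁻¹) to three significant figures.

Km = 3.01 μM; Vmax = 8.83 μmol·min⁻¹

In reciprocal form, 1/v = (Km/Vmax)·(1/[S]) + 1/Vmax. The two points give (1/[S], 1/v) = (0.9009, 0.4202) and (0.07752, 0.1397).
Slope = (0.4202 − 0.1397)/(0.9009 − 0.07752) = 0.3407; intercept = 0.4202 − 0.3407×0.9009 = 0.1133.
Vmax = 1/intercept = 8.83 μmol·min⁻¹; Km = slope × Vmax = 0.3407 × 8.83 = 3.01 μM.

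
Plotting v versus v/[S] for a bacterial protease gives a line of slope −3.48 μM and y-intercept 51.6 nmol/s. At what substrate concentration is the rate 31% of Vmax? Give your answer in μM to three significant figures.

The Eadie–Hofstee slope gives Km = 3.48 μM (slope = −Km).
v/Vmax = [S]/(Km+[S]) = 0.31 ⇒ [S] = Km·0.31/(1−0.31) = 3.48 × 0.4493 = 1.56 μM.

1.56 μM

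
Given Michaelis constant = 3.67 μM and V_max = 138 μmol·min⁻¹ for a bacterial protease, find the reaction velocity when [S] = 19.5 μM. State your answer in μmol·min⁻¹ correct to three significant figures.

116 μmol·min⁻¹

v = Vmax·[S]/(Km + [S]) = 138 × 19.5 / (3.67 + 19.5)
  = 2691 / 23.17 = 116 μmol·min⁻¹.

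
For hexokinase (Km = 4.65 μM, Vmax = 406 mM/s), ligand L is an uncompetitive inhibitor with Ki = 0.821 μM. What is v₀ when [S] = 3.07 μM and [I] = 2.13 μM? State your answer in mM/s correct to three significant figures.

α = 1 + [I]/Ki = 1 + 2.13/0.821 = 3.594.
For an uncompetitive inhibitor, both parameters are divided by α, giving Vmax/α and Km/α: Km,app = 1.29 μM, Vmax,app = 113 mM/s.
v = Vmax,app·[S]/(Km,app + [S]) = 113 × 3.07/(1.29 + 3.07) = 79.5 mM/s.

79.5 mM/s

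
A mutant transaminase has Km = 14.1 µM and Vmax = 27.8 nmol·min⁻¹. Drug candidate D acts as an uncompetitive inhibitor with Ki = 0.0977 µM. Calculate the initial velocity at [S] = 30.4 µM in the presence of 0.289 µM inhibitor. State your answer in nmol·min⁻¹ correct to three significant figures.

6.29 nmol·min⁻¹

With α = 1 + [I]/Ki = 1 + 0.289/0.0977 = 3.958, the uncompetitive rate law is v = (Vmax/α)·[S] / (Km/α + [S]).
v = (27.8/3.958)×30.4 / (14.1/3.958 + 30.4) = 213.5/33.96 = 6.29 nmol·min⁻¹.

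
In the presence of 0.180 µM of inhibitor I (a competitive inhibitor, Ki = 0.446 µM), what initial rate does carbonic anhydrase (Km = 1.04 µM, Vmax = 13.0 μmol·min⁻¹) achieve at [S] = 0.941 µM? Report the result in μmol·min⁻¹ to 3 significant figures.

5.10 μmol·min⁻¹

With α = 1 + [I]/Ki = 1 + 0.180/0.446 = 1.404, the competitive rate law is v = Vmax[S] / (αKm + [S]).
v = 13.0×0.941 / (1.404×1.04 + 0.941) = 12.23/2.401 = 5.10 μmol·min⁻¹.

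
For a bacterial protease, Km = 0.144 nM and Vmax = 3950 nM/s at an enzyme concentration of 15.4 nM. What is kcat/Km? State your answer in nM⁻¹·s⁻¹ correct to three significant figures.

kcat = Vmax/[E]total = 3950/15.4 = 256 s⁻¹.
kcat/Km = 256/0.144 = 1780 nM⁻¹·s⁻¹.

1780 nM⁻¹·s⁻¹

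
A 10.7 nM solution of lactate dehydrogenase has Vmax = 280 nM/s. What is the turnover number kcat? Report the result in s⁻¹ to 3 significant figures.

kcat = Vmax/[E]total = 280 nM/s / 10.7 nM = 26.2 s⁻¹.

26.2 s⁻¹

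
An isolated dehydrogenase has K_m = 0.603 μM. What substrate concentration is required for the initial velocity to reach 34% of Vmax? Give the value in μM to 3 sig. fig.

v/Vmax = [S]/(Km+[S]) = 0.34, so [S] = Km·0.34/(1 − 0.34) = 0.603 × 0.5152.
[S] = 0.311 μM.

0.311 μM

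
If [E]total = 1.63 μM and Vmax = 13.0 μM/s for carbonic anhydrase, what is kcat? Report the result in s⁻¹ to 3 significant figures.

kcat = Vmax/[E]total = 13.0 μM/s / 1.63 μM = 7.98 s⁻¹.

7.98 s⁻¹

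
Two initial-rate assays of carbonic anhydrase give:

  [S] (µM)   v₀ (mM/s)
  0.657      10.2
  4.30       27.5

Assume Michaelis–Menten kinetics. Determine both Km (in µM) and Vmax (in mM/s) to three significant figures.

In reciprocal form, 1/v = (Km/Vmax)·(1/[S]) + 1/Vmax. The two points give (1/[S], 1/v) = (1.522, 0.09804) and (0.2326, 0.03636).
Slope = (0.09804 − 0.03636)/(1.522 − 0.2326) = 0.04783; intercept = 0.09804 − 0.04783×1.522 = 0.02524.
Vmax = 1/intercept = 39.6 mM/s; Km = slope × Vmax = 0.04783 × 39.6 = 1.89 µM.

Km = 1.89 µM; Vmax = 39.6 mM/s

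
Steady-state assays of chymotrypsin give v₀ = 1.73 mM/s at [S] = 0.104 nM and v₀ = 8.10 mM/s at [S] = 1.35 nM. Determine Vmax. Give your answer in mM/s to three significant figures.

11.7 mM/s

In reciprocal form, 1/v = (Km/Vmax)·(1/[S]) + 1/Vmax. The two points give (1/[S], 1/v) = (9.615, 0.5780) and (0.7407, 0.1235).
Slope = (0.5780 − 0.1235)/(9.615 − 0.7407) = 0.05122; intercept = 0.5780 − 0.05122×9.615 = 0.08551.
Vmax = 1/intercept = 11.7 mM/s; Km = slope × Vmax = 0.05122 × 11.7 = 0.599 nM.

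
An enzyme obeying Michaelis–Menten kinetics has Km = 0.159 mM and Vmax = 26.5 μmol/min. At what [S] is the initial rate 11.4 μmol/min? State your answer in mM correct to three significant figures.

0.120 mM

The required fractional saturation is v/Vmax = 11.4/26.5 = 0.4302.
Then [S]/(Km+[S]) = 0.4302 ⇒ [S] = 0.159 × 0.4302/(1 − 0.4302) = 0.120 mM.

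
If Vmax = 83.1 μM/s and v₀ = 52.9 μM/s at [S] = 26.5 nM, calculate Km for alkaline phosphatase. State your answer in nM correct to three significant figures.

15.1 nM

v/Vmax = 52.9/83.1 = 0.6366 = [S]/(Km+[S]).
So Km + [S] = [S]/0.6366 = 41.63 nM, giving Km = 41.63 − 26.5 = 15.1 nM.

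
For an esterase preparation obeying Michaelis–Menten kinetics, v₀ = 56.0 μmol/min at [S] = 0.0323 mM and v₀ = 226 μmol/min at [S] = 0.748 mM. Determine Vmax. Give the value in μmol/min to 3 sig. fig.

From v = Vmax[S]/(Km+[S]), each point gives Vmax = v(Km+[S])/[S].
Equating: 56.0(Km+0.0323)/0.0323 = 226(Km+0.748)/0.748.
1734·Km + 56.0 = 302.1·Km + 226, so (1734 − 302.1)·Km = 226 − 56.0.
Km = 170.0/1432 = 0.119 mM; then Vmax = 56.0(0.119+0.0323)/0.0323 = 262 μmol/min.

262 μmol/min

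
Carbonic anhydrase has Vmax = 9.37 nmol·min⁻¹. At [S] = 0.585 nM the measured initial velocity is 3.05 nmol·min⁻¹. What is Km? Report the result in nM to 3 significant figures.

v/Vmax = 3.05/9.37 = 0.3255 = [S]/(Km+[S]).
So Km + [S] = [S]/0.3255 = 1.797 nM, giving Km = 1.797 − 0.585 = 1.21 nM.

1.21 nM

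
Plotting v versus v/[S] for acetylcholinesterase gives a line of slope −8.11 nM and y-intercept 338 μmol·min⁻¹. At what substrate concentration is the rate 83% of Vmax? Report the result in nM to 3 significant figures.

The Eadie–Hofstee slope gives Km = 8.11 nM (slope = −Km).
v/Vmax = [S]/(Km+[S]) = 0.83 ⇒ [S] = Km·0.83/(1−0.83) = 8.11 × 4.882 = 39.6 nM.

39.6 nM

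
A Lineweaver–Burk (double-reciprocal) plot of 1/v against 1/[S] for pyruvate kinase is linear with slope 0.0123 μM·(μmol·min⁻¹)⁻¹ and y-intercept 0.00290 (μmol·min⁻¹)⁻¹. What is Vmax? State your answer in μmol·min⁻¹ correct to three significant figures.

The y-intercept of a Lineweaver–Burk plot equals 1/Vmax, so Vmax = 1/0.00290 = 345 μmol·min⁻¹.

345 μmol·min⁻¹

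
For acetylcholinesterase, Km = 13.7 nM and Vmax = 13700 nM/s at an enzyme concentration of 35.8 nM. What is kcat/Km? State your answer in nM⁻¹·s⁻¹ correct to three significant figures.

kcat = Vmax/[E]total = 13700/35.8 = 383 s⁻¹.
kcat/Km = 383/13.7 = 27.9 nM⁻¹·s⁻¹.

27.9 nM⁻¹·s⁻¹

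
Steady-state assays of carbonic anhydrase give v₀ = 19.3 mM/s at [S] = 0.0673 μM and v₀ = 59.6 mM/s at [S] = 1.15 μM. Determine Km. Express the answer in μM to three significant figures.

0.172 μM

From v = Vmax[S]/(Km+[S]), each point gives Vmax = v(Km+[S])/[S].
Equating: 19.3(Km+0.0673)/0.0673 = 59.6(Km+1.15)/1.15.
286.8·Km + 19.3 = 51.83·Km + 59.6, so (286.8 − 51.83)·Km = 59.6 − 19.3.
Km = 40.30/234.9 = 0.172 μM; then Vmax = 19.3(0.172+0.0673)/0.0673 = 68.5 mM/s.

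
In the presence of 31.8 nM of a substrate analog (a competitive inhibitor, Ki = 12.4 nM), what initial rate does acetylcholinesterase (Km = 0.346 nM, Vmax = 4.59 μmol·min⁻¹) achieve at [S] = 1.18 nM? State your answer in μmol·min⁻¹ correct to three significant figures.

2.24 μmol·min⁻¹

With α = 1 + [I]/Ki = 1 + 31.8/12.4 = 3.565, the competitive rate law is v = Vmax[S] / (αKm + [S]).
v = 4.59×1.18 / (3.565×0.346 + 1.18) = 5.416/2.413 = 2.24 μmol·min⁻¹.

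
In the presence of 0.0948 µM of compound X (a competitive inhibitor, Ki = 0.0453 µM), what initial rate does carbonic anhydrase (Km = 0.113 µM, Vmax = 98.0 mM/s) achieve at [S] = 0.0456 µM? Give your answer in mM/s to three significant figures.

11.3 mM/s

With α = 1 + [I]/Ki = 1 + 0.0948/0.0453 = 3.093, the competitive rate law is v = Vmax[S] / (αKm + [S]).
v = 98.0×0.0456 / (3.093×0.113 + 0.0456) = 4.469/0.3951 = 11.3 mM/s.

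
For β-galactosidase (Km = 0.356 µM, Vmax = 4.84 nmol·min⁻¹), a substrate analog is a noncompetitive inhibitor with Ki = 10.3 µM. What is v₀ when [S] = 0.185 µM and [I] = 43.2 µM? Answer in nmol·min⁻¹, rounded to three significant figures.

0.319 nmol·min⁻¹

α = 1 + [I]/Ki = 1 + 43.2/10.3 = 5.194.
For a noncompetitive inhibitor, Vmax is reduced to Vmax/α while Km is unchanged: Km,app = 0.356 µM, Vmax,app = 0.932 nmol·min⁻¹.
v = Vmax,app·[S]/(Km,app + [S]) = 0.932 × 0.185/(0.356 + 0.185) = 0.319 nmol·min⁻¹.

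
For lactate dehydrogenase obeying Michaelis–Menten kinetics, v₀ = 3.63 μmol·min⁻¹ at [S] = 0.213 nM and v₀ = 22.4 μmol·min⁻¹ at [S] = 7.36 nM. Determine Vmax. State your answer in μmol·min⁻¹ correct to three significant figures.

26.5 μmol·min⁻¹

In reciprocal form, 1/v = (Km/Vmax)·(1/[S]) + 1/Vmax. The two points give (1/[S], 1/v) = (4.695, 0.2755) and (0.1359, 0.04464).
Slope = (0.2755 − 0.04464)/(4.695 − 0.1359) = 0.05063; intercept = 0.2755 − 0.05063×4.695 = 0.03776.
Vmax = 1/intercept = 26.5 μmol·min⁻¹; Km = slope × Vmax = 0.05063 × 26.5 = 1.34 nM.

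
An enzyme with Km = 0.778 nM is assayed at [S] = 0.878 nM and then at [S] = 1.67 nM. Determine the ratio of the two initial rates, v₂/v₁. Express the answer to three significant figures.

Since Vmax cancels, v₂/v₁ = [S]₂(Km+[S]₁) / [S]₁(Km+[S]₂).
= 1.67×(0.778+0.878) / (0.878×(0.778+1.67)) = 2.766/2.149 = 1.29.

1.29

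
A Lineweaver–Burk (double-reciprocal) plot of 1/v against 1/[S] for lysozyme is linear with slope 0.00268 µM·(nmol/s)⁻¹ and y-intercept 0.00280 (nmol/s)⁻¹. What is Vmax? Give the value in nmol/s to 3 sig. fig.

357 nmol/s

The y-intercept of a Lineweaver–Burk plot equals 1/Vmax, so Vmax = 1/0.00280 = 357 nmol/s.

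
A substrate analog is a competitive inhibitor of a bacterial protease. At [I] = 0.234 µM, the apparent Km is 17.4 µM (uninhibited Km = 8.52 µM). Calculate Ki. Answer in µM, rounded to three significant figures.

0.225 µM

Competitive: Km,app = α·Km with α = 1 + [I]/Ki.
α = Km,app/Km = 17.4/8.52 = 2.042.
Ki = [I]/(α − 1) = 0.234/1.042 = 0.225 µM.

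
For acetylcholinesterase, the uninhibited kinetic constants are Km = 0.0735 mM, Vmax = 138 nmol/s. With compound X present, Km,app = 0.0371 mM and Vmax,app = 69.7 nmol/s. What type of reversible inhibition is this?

uncompetitive

Both Km and Vmax decrease by the same factor (~1.98-fold) — characteristic of uncompetitive inhibition.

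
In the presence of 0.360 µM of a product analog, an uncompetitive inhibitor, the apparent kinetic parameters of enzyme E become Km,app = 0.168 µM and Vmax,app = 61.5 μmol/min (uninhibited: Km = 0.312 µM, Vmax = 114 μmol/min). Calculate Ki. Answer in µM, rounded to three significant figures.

0.422 µM

Uncompetitive: Vmax,app = Vmax/α (and Km,app = Km/α) with α = 1 + [I]/Ki.
α = Vmax/Vmax,app = 114/61.5 = 1.854.
Ki = [I]/(α − 1) = 0.360/0.8537 = 0.422 µM.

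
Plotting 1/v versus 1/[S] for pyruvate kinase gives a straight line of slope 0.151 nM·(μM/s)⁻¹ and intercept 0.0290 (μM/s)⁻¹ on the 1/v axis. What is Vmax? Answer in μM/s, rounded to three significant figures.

34.5 μM/s

The y-intercept of a Lineweaver–Burk plot equals 1/Vmax, so Vmax = 1/0.0290 = 34.5 μM/s.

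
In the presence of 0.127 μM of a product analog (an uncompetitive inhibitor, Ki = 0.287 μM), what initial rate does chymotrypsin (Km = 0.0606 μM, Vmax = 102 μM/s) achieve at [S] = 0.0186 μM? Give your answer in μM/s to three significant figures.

With α = 1 + [I]/Ki = 1 + 0.127/0.287 = 1.443, the uncompetitive rate law is v = (Vmax/α)·[S] / (Km/α + [S]).
v = (102/1.443)×0.0186 / (0.0606/1.443 + 0.0186) = 1.315/0.06061 = 21.7 μM/s.

21.7 μM/s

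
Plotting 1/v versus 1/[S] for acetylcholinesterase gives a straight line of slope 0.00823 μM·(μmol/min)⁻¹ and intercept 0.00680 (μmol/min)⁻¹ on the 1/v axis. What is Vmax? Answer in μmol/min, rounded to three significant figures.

The y-intercept of a Lineweaver–Burk plot equals 1/Vmax, so Vmax = 1/0.00680 = 147 μmol/min.

147 μmol/min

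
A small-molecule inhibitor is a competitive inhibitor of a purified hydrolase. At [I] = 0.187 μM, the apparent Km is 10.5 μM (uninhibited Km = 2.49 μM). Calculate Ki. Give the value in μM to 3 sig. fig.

Competitive: Km,app = α·Km with α = 1 + [I]/Ki.
α = Km,app/Km = 10.5/2.49 = 4.217.
Since α = 1 + [I]/Ki, [I]/Ki = 4.217 − 1 = 3.217 and Ki = 0.187/3.217 = 0.0581 μM.

0.0581 μM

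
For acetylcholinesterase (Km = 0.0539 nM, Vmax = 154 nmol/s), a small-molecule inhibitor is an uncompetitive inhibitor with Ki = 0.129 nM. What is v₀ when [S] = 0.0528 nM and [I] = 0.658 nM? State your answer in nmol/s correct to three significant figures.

21.6 nmol/s

α = 1 + [I]/Ki = 1 + 0.658/0.129 = 6.101.
For an uncompetitive inhibitor, both parameters are divided by α, giving Vmax/α and Km/α: Km,app = 0.00883 nM, Vmax,app = 25.2 nmol/s.
v = Vmax,app·[S]/(Km,app + [S]) = 25.2 × 0.0528/(0.00883 + 0.0528) = 21.6 nmol/s.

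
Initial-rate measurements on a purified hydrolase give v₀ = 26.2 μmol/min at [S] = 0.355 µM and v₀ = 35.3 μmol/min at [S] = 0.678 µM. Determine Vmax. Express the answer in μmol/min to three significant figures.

In reciprocal form, 1/v = (Km/Vmax)·(1/[S]) + 1/Vmax. The two points give (1/[S], 1/v) = (2.817, 0.03817) and (1.475, 0.02833).
Slope = (0.03817 − 0.02833)/(2.817 − 1.475) = 0.007332; intercept = 0.03817 − 0.007332×2.817 = 0.01751.
Vmax = 1/intercept = 57.1 μmol/min; Km = slope × Vmax = 0.007332 × 57.1 = 0.419 µM.

57.1 μmol/min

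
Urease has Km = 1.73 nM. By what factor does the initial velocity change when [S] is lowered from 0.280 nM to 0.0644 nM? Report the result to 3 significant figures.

0.258

Since Vmax cancels, v₂/v₁ = [S]₂(Km+[S]₁) / [S]₁(Km+[S]₂).
= 0.0644×(1.73+0.280) / (0.280×(1.73+0.0644)) = 0.1294/0.5024 = 0.258.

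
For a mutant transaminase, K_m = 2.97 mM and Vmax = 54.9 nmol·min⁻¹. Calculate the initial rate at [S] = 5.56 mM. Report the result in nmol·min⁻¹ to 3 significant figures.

[S]/(Km+[S]) = 5.56/8.530 = 0.6518, the fractional saturation.
v = 0.6518 × Vmax = 0.6518 × 54.9 = 35.8 nmol·min⁻¹.

35.8 nmol·min⁻¹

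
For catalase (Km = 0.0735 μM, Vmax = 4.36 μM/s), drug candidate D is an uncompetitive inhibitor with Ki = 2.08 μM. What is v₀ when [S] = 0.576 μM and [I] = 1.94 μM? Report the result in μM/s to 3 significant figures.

2.12 μM/s

α = 1 + [I]/Ki = 1 + 1.94/2.08 = 1.933.
For an uncompetitive inhibitor, both parameters are divided by α, giving Vmax/α and Km/α: Km,app = 0.0380 μM, Vmax,app = 2.26 μM/s.
v = Vmax,app·[S]/(Km,app + [S]) = 2.26 × 0.576/(0.0380 + 0.576) = 2.12 μM/s.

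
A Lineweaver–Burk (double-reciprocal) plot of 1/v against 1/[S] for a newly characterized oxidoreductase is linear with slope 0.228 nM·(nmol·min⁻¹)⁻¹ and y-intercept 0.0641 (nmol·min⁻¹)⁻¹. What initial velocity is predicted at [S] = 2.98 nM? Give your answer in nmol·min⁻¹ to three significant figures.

7.11 nmol·min⁻¹

The y-intercept is 1/Vmax, so Vmax = 1/0.0641 = 15.6 nmol·min⁻¹.
The slope is Km/Vmax, so Km = 0.228 × 15.6 = 3.56 nM.
Then v = 15.6 × 2.98/(3.56 + 2.98) = 7.11 nmol·min⁻¹.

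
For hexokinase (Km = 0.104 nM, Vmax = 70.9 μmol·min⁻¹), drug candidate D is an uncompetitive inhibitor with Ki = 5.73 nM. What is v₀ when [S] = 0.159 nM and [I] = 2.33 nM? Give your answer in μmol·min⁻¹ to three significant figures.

With α = 1 + [I]/Ki = 1 + 2.33/5.73 = 1.407, the uncompetitive rate law is v = (Vmax/α)·[S] / (Km/α + [S]).
v = (70.9/1.407)×0.159 / (0.104/1.407 + 0.159) = 8.014/0.2329 = 34.4 μmol·min⁻¹.

34.4 μmol·min⁻¹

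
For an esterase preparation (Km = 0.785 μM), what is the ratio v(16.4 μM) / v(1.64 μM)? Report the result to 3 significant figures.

1.41

The fractional saturations are [S]/(Km+[S]) = 1.64/2.425 = 0.6763 and 16.4/17.18 = 0.9543.
v₂/v₁ is just their ratio: 0.9543/0.6763 = 1.41.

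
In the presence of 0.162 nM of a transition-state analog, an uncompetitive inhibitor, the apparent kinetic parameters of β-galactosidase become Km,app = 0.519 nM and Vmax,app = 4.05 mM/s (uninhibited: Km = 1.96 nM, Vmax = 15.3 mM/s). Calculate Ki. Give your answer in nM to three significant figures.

0.0583 nM

Uncompetitive: Vmax,app = Vmax/α (and Km,app = Km/α) with α = 1 + [I]/Ki.
α = Vmax/Vmax,app = 15.3/4.05 = 3.778.
Ki = [I]/(α − 1) = 0.162/2.778 = 0.0583 nM.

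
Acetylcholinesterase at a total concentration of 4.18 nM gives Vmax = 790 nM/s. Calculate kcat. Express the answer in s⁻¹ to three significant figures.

189 s⁻¹

kcat = Vmax/[E]total = 790 nM/s / 4.18 nM = 189 s⁻¹.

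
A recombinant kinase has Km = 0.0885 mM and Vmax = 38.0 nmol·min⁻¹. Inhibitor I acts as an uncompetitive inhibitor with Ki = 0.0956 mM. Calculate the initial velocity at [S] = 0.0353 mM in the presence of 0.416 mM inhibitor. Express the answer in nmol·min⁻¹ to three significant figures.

4.84 nmol·min⁻¹

α = 1 + [I]/Ki = 1 + 0.416/0.0956 = 5.351.
For an uncompetitive inhibitor, both parameters are divided by α, giving Vmax/α and Km/α: Km,app = 0.0165 mM, Vmax,app = 7.10 nmol·min⁻¹.
v = Vmax,app·[S]/(Km,app + [S]) = 7.10 × 0.0353/(0.0165 + 0.0353) = 4.84 nmol·min⁻¹.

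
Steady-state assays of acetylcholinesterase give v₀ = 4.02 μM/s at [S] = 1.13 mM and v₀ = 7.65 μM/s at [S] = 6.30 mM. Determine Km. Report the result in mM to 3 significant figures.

1.55 mM

From v = Vmax[S]/(Km+[S]), each point gives Vmax = v(Km+[S])/[S].
Equating: 4.02(Km+1.13)/1.13 = 7.65(Km+6.30)/6.30.
3.558·Km + 4.02 = 1.214·Km + 7.65, so (3.558 − 1.214)·Km = 7.65 − 4.02.
Km = 3.630/2.343 = 1.55 mM; then Vmax = 4.02(1.55+1.13)/1.13 = 9.53 μM/s.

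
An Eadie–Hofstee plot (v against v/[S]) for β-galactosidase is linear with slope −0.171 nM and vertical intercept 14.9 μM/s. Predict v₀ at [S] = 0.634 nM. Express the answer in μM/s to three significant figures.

11.7 μM/s

In the Eadie–Hofstee form v = Vmax − Km·(v/[S]), the slope is −Km and the intercept is Vmax, so Km = 0.171 nM and Vmax = 14.9 μM/s.
v = 14.9 × 0.634/(0.171 + 0.634) = 11.7 μM/s.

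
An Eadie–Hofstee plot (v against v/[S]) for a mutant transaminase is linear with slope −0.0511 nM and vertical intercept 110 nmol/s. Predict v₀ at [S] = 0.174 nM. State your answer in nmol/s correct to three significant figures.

85.0 nmol/s

In the Eadie–Hofstee form v = Vmax − Km·(v/[S]), the slope is −Km and the intercept is Vmax, so Km = 0.0511 nM and Vmax = 110 nmol/s.
v = 110 × 0.174/(0.0511 + 0.174) = 85.0 nmol/s.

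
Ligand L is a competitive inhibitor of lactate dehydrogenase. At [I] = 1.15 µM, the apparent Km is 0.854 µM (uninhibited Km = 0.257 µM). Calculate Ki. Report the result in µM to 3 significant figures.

Competitive: Km,app = α·Km with α = 1 + [I]/Ki.
α = Km,app/Km = 0.854/0.257 = 3.323.
Ki = [I]/(α − 1) = 1.15/2.323 = 0.495 µM.

0.495 µM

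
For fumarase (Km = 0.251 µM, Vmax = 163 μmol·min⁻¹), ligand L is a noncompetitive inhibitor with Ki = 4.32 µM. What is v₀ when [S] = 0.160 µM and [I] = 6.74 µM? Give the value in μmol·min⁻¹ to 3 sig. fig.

With α = 1 + [I]/Ki = 1 + 6.74/4.32 = 2.560, the noncompetitive rate law is v = (Vmax/α)·[S] / (Km + [S]).
v = (163/2.560)×0.160 / (0.251 + 0.160) = 10.19/0.4110 = 24.8 μmol·min⁻¹.

24.8 μmol·min⁻¹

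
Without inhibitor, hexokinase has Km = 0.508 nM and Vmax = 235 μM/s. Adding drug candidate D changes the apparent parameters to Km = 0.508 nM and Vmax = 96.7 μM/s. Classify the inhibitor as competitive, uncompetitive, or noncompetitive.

Vmax decreases (235 → 96.7 μM/s) while Km is unchanged — pure noncompetitive inhibition.

noncompetitive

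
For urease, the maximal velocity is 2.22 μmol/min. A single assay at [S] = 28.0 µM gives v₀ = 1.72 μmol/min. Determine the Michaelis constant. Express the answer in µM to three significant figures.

v/Vmax = 1.72/2.22 = 0.7748 = [S]/(Km+[S]).
So Km + [S] = [S]/0.7748 = 36.14 µM, giving Km = 36.14 − 28.0 = 8.14 µM.

8.14 µM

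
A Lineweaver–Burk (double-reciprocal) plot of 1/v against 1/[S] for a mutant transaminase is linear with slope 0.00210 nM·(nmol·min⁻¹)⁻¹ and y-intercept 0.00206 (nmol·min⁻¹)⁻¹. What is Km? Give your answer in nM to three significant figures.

y-intercept = 1/Vmax ⇒ Vmax = 485 nmol·min⁻¹; slope = Km/Vmax ⇒ Km = slope × Vmax.
Km = 0.00210 × 485 = 1.02 nM.

1.02 nM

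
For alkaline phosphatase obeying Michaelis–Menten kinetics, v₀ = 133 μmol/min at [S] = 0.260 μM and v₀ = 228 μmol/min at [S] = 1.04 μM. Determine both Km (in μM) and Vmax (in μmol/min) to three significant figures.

In reciprocal form, 1/v = (Km/Vmax)·(1/[S]) + 1/Vmax. The two points give (1/[S], 1/v) = (3.846, 0.007519) and (0.9615, 0.004386).
Slope = (0.007519 − 0.004386)/(3.846 − 0.9615) = 0.001086; intercept = 0.007519 − 0.001086×3.846 = 0.003342.
Vmax = 1/intercept = 299 μmol/min; Km = slope × Vmax = 0.001086 × 299 = 0.325 μM.

Km = 0.325 μM; Vmax = 299 μmol/min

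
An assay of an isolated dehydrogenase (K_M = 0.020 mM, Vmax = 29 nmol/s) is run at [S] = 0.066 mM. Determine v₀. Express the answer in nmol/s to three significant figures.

[S]/(Km+[S]) = 0.066/0.08600 = 0.7674, the fractional saturation.
v = 0.7674 × Vmax = 0.7674 × 29 = 22.3 nmol/s.

22.3 nmol/s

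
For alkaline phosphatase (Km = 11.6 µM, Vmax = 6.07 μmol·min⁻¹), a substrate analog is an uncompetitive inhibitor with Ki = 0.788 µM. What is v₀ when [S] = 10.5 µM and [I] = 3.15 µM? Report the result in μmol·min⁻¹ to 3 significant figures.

0.995 μmol·min⁻¹

With α = 1 + [I]/Ki = 1 + 3.15/0.788 = 4.997, the uncompetitive rate law is v = (Vmax/α)·[S] / (Km/α + [S]).
v = (6.07/4.997)×10.5 / (11.6/4.997 + 10.5) = 12.75/12.82 = 0.995 μmol·min⁻¹.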